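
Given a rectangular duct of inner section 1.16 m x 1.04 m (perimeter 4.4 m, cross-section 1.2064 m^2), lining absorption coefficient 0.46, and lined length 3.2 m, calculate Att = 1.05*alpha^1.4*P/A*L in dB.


alpha^1.4 = 0.46^1.4 = 0.337179
Attenuation rate = 1.05 * alpha^1.4 * P / A
= 1.05 * 0.337179 * 4.4 / 1.2064 = 1.29125 dB/m
Total Att = 1.29125 * 3.2 = 4.132 dB


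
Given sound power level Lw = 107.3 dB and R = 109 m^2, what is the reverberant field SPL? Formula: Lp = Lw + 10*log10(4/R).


4/R = 4/109 = 0.0366972
Lp = 107.3 + 10*log10(0.0366972) = 92.946 dB


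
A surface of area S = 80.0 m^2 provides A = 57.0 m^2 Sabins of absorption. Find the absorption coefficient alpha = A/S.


Absorption coefficient = absorbed power / incident power
alpha = A / S = 57.0 / 80.0 = 0.7125


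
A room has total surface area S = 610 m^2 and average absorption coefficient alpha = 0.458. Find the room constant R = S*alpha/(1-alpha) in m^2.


R = 610 * 0.458 / (1 - 0.458) = 515.46 m^2


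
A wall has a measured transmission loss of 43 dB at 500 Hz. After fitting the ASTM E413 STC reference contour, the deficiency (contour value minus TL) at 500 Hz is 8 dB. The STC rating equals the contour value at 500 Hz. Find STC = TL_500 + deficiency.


By ASTM E413, STC = value of the fitted reference contour at 500 Hz.
Contour value at 500 Hz = TL_500 + deficiency = 43 + 8 = 51
STC = 51


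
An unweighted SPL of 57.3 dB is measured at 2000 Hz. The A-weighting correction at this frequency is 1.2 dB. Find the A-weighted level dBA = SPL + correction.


A-weighting table: 2000 Hz -> 1.2 dB correction
SPL_A = SPL + correction = 57.3 + (1.2) = 58.5 dBA


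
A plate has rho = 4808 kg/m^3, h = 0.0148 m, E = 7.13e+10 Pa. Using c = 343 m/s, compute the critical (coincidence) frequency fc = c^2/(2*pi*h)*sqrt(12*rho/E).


12*rho/E = 12*4808/7.13e+10 = 8.09201e-07
sqrt(12*rho/E) = sqrt(8.09201e-07) = 0.000899556
c^2/(2*pi*h) = 343^2/(2*pi*0.0148) = 1.26516e+06
fc = 1.26516e+06 * 0.000899556 = 1138.1 Hz


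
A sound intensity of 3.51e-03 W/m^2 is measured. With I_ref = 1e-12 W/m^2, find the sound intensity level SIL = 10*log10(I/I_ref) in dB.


I / I_ref = 3.51e-03 / 1e-12 = 3.51e+09
SIL = 10 * log10(3.51e+09) = 95.453 dB


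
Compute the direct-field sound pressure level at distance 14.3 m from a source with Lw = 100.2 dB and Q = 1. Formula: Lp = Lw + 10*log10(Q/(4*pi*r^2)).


4*pi*r^2 = 4*pi*14.3^2 = 2569.7 m^2
Q / (4*pi*r^2) = 1 / 2569.7 = 0.00038915
Lp = 100.2 + 10*log10(0.00038915) = 66.101 dB


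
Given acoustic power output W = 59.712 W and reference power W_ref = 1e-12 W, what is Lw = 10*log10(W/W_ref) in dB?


W / W_ref = 59.712 / 1e-12 = 5.9712e+13
Lw = 10 * log10(5.9712e+13) = 137.76 dB


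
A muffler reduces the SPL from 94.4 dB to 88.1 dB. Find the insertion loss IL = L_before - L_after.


Insertion loss = SPL without muffler - SPL with muffler
IL = 94.4 - 88.1 = 6.3 dB


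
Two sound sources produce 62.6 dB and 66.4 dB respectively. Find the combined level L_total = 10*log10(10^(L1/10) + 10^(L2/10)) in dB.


10^(62.6/10) = 1.8197e+06
10^(66.4/10) = 4.36516e+06
Sum = 1.8197e+06 + 4.36516e+06 = 6.18486e+06
L_total = 10*log10(6.18486e+06) = 67.913 dB


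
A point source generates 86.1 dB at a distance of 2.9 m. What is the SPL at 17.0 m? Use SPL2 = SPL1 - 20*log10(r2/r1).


r2/r1 = 17.0/2.9 = 5.86207
Correction = 20*log10(5.86207) = 15.361 dB
SPL2 = 86.1 - 15.361 = 70.739 dB


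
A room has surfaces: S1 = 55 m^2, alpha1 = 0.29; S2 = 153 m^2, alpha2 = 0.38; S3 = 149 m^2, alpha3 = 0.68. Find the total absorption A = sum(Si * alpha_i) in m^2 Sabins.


55 * 0.29 = 15.95
153 * 0.38 = 58.14
149 * 0.68 = 101.32
A_total = 15.95 + 58.14 + 101.32 = 175.41 m^2


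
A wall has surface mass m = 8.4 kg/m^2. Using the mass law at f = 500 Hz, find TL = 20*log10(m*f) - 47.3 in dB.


m * f = 8.4 * 500 = 4200
20*log10(4200) = 72.465 dB
TL = 72.465 - 47.3 = 25.165 dB


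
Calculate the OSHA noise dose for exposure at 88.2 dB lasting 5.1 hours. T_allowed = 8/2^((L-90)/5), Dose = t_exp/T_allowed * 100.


T_allowed = 8 / 2^((88.2 - 90)/5) = 10.2674 hr
Dose = 5.1 / 10.2674 * 100 = 49.672 %


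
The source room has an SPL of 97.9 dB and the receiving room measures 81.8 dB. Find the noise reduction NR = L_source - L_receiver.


NR = L_source - L_receiver (difference between source and receiving room levels)
NR = 97.9 - 81.8 = 16.1 dB


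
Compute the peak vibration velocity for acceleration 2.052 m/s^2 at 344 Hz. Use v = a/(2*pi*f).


omega = 2*pi*f = 2*pi*344 = 2161.42 rad/s
v = a / omega = 2.052 / 2161.42 = 0.00094938 m/s


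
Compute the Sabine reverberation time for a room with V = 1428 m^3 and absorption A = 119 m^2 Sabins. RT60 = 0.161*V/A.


RT60 = 0.161 * 1428 / 119 = 1.932 s


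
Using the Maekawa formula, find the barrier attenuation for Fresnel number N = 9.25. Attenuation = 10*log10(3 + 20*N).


3 + 20*N = 3 + 20*9.25 = 188
Att = 10*log10(188) = 22.742 dB


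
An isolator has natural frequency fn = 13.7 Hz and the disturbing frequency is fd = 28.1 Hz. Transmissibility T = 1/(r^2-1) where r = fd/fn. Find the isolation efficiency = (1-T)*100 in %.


r = 28.1 / 13.7 = 2.05109
r^2 - 1 = 2.05109^2 - 1 = 3.20697
T = 1/3.20697 = 0.311821
Efficiency = (1 - 0.311821)*100 = 68.818 %


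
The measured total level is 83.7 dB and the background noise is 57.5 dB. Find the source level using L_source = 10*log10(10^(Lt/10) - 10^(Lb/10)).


10^(83.7/10) = 2.34423e+08
10^(57.5/10) = 562341
Difference = 2.34423e+08 - 562341 = 2.33861e+08
L_source = 10*log10(2.33861e+08) = 83.69 dB


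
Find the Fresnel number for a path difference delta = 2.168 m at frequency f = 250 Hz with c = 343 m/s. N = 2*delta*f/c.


N = 2*delta*f/c = 2*delta/lambda, where lambda = c/f
lambda = 343 / 250 = 1.372 m
N = 2 * 2.168 / 1.372 = 3.1603


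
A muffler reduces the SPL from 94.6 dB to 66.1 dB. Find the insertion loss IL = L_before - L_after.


Insertion loss = SPL without muffler - SPL with muffler
IL = 94.6 - 66.1 = 28.5 dB


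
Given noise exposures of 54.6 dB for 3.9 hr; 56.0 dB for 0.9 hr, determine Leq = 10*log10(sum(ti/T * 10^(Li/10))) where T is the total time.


T_total = 3.9 + 0.9 = 4.8 hr
(3.9/4.8) * 10^(54.6/10) = 234328
(0.9/4.8) * 10^(56.0/10) = 74645.1
Sum = 234328 + 74645.1 = 308973
Leq = 10*log10(308973) = 54.899 dB


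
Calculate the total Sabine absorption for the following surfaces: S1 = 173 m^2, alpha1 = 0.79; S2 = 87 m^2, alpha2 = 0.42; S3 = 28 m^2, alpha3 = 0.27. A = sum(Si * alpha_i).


173 * 0.79 = 136.67
87 * 0.42 = 36.54
28 * 0.27 = 7.56
A_total = 136.67 + 36.54 + 7.56 = 180.77 m^2


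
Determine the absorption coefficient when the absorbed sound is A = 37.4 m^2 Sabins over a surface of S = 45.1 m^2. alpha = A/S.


Absorption coefficient = absorbed power / incident power
alpha = A / S = 37.4 / 45.1 = 0.82927


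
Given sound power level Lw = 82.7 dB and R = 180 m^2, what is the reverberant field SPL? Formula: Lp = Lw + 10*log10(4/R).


4/R = 4/180 = 0.0222222
Lp = 82.7 + 10*log10(0.0222222) = 66.168 dB


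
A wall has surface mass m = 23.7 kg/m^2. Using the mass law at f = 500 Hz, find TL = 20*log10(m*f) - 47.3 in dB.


m * f = 23.7 * 500 = 11850
20*log10(11850) = 81.4744 dB
TL = 81.4744 - 47.3 = 34.174 dB


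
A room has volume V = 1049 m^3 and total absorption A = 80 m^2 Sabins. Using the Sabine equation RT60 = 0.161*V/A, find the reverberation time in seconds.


RT60 = 0.161 * 1049 / 80 = 2.1111 s


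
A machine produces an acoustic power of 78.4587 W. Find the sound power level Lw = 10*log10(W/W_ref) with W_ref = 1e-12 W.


W / W_ref = 78.4587 / 1e-12 = 7.84587e+13
Lw = 10 * log10(7.84587e+13) = 138.95 dB


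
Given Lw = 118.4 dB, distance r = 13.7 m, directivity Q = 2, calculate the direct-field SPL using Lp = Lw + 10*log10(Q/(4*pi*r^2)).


4*pi*r^2 = 4*pi*13.7^2 = 2358.58 m^2
Q / (4*pi*r^2) = 2 / 2358.58 = 0.000847968
Lp = 118.4 + 10*log10(0.000847968) = 87.684 dB


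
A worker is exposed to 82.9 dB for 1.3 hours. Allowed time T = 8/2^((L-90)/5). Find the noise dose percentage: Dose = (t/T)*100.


T_allowed = 8 / 2^((82.9 - 90)/5) = 21.4068 hr
Dose = 1.3 / 21.4068 * 100 = 6.0728 %


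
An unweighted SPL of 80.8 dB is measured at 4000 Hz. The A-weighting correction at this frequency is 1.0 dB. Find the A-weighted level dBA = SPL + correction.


A-weighting table: 4000 Hz -> 1.0 dB correction
SPL_A = SPL + correction = 80.8 + (1.0) = 81.8 dBA


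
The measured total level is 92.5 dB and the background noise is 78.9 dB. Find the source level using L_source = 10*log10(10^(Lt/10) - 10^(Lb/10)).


10^(92.5/10) = 1.77828e+09
10^(78.9/10) = 7.76247e+07
Difference = 1.77828e+09 - 7.76247e+07 = 1.70066e+09
L_source = 10*log10(1.70066e+09) = 92.306 dB


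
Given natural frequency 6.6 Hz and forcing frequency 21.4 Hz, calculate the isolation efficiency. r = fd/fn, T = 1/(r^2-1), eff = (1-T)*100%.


r = 21.4 / 6.6 = 3.24242
r^2 - 1 = 3.24242^2 - 1 = 9.51329
T = 1/9.51329 = 0.105116
Efficiency = (1 - 0.105116)*100 = 89.488 %


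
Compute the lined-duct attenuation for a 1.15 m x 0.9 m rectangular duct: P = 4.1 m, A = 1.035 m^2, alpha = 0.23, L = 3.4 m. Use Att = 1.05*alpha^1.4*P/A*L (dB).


alpha^1.4 = 0.23^1.4 = 0.127767
Attenuation rate = 1.05 * alpha^1.4 * P / A
= 1.05 * 0.127767 * 4.1 / 1.035 = 0.531437 dB/m
Total Att = 0.531437 * 3.4 = 1.8069 dB


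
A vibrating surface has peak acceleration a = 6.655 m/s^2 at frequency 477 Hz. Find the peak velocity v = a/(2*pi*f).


omega = 2*pi*f = 2*pi*477 = 2997.08 rad/s
v = a / omega = 6.655 / 2997.08 = 0.0022205 m/s


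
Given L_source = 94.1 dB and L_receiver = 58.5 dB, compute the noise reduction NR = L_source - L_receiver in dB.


NR = L_source - L_receiver (difference between source and receiving room levels)
NR = 94.1 - 58.5 = 35.6 dB


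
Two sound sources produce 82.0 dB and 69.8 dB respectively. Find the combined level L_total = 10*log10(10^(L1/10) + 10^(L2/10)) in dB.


10^(82.0/10) = 1.58489e+08
10^(69.8/10) = 9.54993e+06
Sum = 1.58489e+08 + 9.54993e+06 = 1.68039e+08
L_total = 10*log10(1.68039e+08) = 82.254 dB


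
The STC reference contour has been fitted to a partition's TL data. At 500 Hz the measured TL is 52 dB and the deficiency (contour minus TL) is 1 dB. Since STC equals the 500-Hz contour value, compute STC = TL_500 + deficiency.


By ASTM E413, STC = value of the fitted reference contour at 500 Hz.
Contour value at 500 Hz = TL_500 + deficiency = 52 + 1 = 53
STC = 53


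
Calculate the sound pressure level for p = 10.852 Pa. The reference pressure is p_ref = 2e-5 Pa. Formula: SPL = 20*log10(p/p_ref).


p / p_ref = 10.852 / 2e-5 = 542600
SPL = 20 * log10(542600) = 114.69 dB


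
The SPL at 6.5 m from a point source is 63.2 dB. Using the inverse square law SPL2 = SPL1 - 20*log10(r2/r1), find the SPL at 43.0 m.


r2/r1 = 43.0/6.5 = 6.61538
Correction = 20*log10(6.61538) = 16.4111 dB
SPL2 = 63.2 - 16.4111 = 46.789 dB


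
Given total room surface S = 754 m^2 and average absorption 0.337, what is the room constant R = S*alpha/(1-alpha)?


R = 754 * 0.337 / (1 - 0.337) = 383.25 m^2


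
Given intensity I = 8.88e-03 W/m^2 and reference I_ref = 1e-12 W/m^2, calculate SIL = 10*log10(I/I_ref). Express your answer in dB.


I / I_ref = 8.88e-03 / 1e-12 = 8.88e+09
SIL = 10 * log10(8.88e+09) = 99.484 dB


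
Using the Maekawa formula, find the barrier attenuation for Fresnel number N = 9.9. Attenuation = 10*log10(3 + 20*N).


3 + 20*N = 3 + 20*9.9 = 201
Att = 10*log10(201) = 23.032 dB


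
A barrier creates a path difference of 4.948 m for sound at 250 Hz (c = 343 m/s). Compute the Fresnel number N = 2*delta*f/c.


N = 2*delta*f/c = 2*delta/lambda, where lambda = c/f
lambda = 343 / 250 = 1.372 m
N = 2 * 4.948 / 1.372 = 7.2128


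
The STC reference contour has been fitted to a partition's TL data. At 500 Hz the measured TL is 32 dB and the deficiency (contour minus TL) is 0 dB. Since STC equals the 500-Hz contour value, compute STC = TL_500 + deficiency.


By ASTM E413, STC = value of the fitted reference contour at 500 Hz.
Contour value at 500 Hz = TL_500 + deficiency = 32 + 0 = 32
STC = 32


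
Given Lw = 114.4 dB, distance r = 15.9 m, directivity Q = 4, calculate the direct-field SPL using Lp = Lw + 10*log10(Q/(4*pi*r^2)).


4*pi*r^2 = 4*pi*15.9^2 = 3176.9 m^2
Q / (4*pi*r^2) = 4 / 3176.9 = 0.00125909
Lp = 114.4 + 10*log10(0.00125909) = 85.401 dB


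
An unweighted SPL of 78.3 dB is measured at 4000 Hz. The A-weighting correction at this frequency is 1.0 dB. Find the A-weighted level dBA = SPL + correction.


A-weighting table: 4000 Hz -> 1.0 dB correction
SPL_A = SPL + correction = 78.3 + (1.0) = 79.3 dBA


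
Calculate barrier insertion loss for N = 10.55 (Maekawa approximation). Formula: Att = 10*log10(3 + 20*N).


3 + 20*N = 3 + 20*10.55 = 214
Att = 10*log10(214) = 23.304 dB


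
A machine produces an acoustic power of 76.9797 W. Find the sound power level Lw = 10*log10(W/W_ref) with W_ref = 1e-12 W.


W / W_ref = 76.9797 / 1e-12 = 7.69797e+13
Lw = 10 * log10(7.69797e+13) = 138.86 dB


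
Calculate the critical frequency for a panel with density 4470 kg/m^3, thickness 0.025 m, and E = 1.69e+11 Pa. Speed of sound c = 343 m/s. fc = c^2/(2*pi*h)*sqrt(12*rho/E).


12*rho/E = 12*4470/1.69e+11 = 3.17396e-07
sqrt(12*rho/E) = sqrt(3.17396e-07) = 0.000563379
c^2/(2*pi*h) = 343^2/(2*pi*0.025) = 748977
fc = 748977 * 0.000563379 = 421.96 Hz


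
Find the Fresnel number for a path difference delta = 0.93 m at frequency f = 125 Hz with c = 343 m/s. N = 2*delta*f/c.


N = 2*delta*f/c = 2*delta/lambda, where lambda = c/f
lambda = 343 / 125 = 2.744 m
N = 2 * 0.93 / 2.744 = 0.67784


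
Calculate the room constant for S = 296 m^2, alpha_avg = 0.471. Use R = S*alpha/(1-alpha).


R = 296 * 0.471 / (1 - 0.471) = 263.55 m^2


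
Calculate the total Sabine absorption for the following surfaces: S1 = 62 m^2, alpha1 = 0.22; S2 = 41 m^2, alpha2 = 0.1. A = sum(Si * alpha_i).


62 * 0.22 = 13.64
41 * 0.1 = 4.1
A_total = 13.64 + 4.1 = 17.74 m^2


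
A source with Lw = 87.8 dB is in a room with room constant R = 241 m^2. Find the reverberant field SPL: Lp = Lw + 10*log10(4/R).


4/R = 4/241 = 0.0165975
Lp = 87.8 + 10*log10(0.0165975) = 70 dB


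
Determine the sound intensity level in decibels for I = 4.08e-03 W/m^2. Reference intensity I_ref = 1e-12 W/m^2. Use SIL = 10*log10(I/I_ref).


I / I_ref = 4.08e-03 / 1e-12 = 4.08e+09
SIL = 10 * log10(4.08e+09) = 96.107 dB


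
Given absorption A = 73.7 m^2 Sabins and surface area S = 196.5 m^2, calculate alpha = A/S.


Absorption coefficient = absorbed power / incident power
alpha = A / S = 73.7 / 196.5 = 0.37506


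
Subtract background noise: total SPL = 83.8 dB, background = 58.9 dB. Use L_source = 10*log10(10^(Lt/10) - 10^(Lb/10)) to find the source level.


10^(83.8/10) = 2.39883e+08
10^(58.9/10) = 776247
Difference = 2.39883e+08 - 776247 = 2.39107e+08
L_source = 10*log10(2.39107e+08) = 83.786 dB


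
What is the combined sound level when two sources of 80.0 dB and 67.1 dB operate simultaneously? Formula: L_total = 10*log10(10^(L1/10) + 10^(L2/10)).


10^(80.0/10) = 1e+08
10^(67.1/10) = 5.12861e+06
Sum = 1e+08 + 5.12861e+06 = 1.05129e+08
L_total = 10*log10(1.05129e+08) = 80.217 dB


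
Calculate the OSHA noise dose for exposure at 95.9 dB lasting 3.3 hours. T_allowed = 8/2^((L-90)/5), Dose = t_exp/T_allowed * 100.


T_allowed = 8 / 2^((95.9 - 90)/5) = 3.53081 hr
Dose = 3.3 / 3.53081 * 100 = 93.463 %


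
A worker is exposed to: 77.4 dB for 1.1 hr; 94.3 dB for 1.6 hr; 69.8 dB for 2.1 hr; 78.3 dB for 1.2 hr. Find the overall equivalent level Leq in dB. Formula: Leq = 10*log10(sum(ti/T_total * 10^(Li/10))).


T_total = 1.1 + 1.6 + 2.1 + 1.2 = 6.0 hr
(1.1/6.0) * 10^(77.4/10) = 1.00749e+07
(1.6/6.0) * 10^(94.3/10) = 7.17743e+08
(2.1/6.0) * 10^(69.8/10) = 3.34247e+06
(1.2/6.0) * 10^(78.3/10) = 1.35217e+07
Sum = 1.00749e+07 + 7.17743e+08 + 3.34247e+06 + 1.35217e+07 = 7.44682e+08
Leq = 10*log10(7.44682e+08) = 88.72 dB


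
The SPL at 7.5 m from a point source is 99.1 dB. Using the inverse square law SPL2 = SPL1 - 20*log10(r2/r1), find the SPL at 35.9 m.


r2/r1 = 35.9/7.5 = 4.78667
Correction = 20*log10(4.78667) = 13.6007 dB
SPL2 = 99.1 - 13.6007 = 85.499 dB


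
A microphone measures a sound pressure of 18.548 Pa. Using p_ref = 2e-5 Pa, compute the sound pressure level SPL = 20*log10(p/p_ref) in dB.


p / p_ref = 18.548 / 2e-5 = 927400
SPL = 20 * log10(927400) = 119.35 dB


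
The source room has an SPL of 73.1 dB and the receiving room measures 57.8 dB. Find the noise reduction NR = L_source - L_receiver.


NR = L_source - L_receiver (difference between source and receiving room levels)
NR = 73.1 - 57.8 = 15.3 dB


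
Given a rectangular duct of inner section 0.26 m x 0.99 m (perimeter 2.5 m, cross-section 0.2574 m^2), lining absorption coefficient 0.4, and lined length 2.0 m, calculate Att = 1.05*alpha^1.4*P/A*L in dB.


alpha^1.4 = 0.4^1.4 = 0.277258
Attenuation rate = 1.05 * alpha^1.4 * P / A
= 1.05 * 0.277258 * 2.5 / 0.2574 = 2.82751 dB/m
Total Att = 2.82751 * 2.0 = 5.655 dB


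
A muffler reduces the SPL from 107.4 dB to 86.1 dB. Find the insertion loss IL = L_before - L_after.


Insertion loss = SPL without muffler - SPL with muffler
IL = 107.4 - 86.1 = 21.3 dB


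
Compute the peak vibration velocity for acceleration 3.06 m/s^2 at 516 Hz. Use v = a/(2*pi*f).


omega = 2*pi*f = 2*pi*516 = 3242.12 rad/s
v = a / omega = 3.06 / 3242.12 = 0.00094383 m/s


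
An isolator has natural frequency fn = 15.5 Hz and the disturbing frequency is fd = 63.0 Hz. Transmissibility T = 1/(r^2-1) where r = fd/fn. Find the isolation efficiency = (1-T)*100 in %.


r = 63.0 / 15.5 = 4.06452
r^2 - 1 = 4.06452^2 - 1 = 15.5203
T = 1/15.5203 = 0.0644317
Efficiency = (1 - 0.0644317)*100 = 93.557 %


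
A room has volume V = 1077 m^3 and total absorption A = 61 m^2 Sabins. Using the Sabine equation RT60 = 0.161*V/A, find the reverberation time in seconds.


RT60 = 0.161 * 1077 / 61 = 2.8426 s


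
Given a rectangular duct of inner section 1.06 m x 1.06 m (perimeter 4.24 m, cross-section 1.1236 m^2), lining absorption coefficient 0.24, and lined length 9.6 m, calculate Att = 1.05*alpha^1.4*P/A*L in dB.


alpha^1.4 = 0.24^1.4 = 0.135611
Attenuation rate = 1.05 * alpha^1.4 * P / A
= 1.05 * 0.135611 * 4.24 / 1.1236 = 0.537327 dB/m
Total Att = 0.537327 * 9.6 = 5.1583 dB


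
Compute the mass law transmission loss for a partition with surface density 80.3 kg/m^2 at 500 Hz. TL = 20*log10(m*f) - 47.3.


m * f = 80.3 * 500 = 40150
20*log10(40150) = 92.0737 dB
TL = 92.0737 - 47.3 = 44.774 dB


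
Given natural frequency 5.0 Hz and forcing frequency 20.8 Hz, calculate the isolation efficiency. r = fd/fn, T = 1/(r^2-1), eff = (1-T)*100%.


r = 20.8 / 5.0 = 4.16
r^2 - 1 = 4.16^2 - 1 = 16.3056
T = 1/16.3056 = 0.0613286
Efficiency = (1 - 0.0613286)*100 = 93.867 %


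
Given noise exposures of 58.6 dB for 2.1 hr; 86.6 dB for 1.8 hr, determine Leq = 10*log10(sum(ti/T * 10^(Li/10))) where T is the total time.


T_total = 2.1 + 1.8 = 3.9 hr
(2.1/3.9) * 10^(58.6/10) = 390081
(1.8/3.9) * 10^(86.6/10) = 2.10964e+08
Sum = 390081 + 2.10964e+08 = 2.11354e+08
Leq = 10*log10(2.11354e+08) = 83.25 dB


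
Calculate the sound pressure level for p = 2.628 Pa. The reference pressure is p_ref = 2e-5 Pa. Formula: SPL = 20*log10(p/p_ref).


p / p_ref = 2.628 / 2e-5 = 131400
SPL = 20 * log10(131400) = 102.37 dB


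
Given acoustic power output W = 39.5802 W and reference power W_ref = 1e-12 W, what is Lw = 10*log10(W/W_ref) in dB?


W / W_ref = 39.5802 / 1e-12 = 3.95802e+13
Lw = 10 * log10(3.95802e+13) = 135.97 dB


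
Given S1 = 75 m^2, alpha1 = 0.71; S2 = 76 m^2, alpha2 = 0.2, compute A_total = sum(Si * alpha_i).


75 * 0.71 = 53.25
76 * 0.2 = 15.2
A_total = 53.25 + 15.2 = 68.45 m^2


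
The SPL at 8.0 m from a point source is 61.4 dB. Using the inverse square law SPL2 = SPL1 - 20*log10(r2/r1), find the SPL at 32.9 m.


r2/r1 = 32.9/8.0 = 4.1125
Correction = 20*log10(4.1125) = 12.2821 dB
SPL2 = 61.4 - 12.2821 = 49.118 dB


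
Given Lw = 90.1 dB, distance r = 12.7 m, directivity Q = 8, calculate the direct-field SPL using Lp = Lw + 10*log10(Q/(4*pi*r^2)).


4*pi*r^2 = 4*pi*12.7^2 = 2026.83 m^2
Q / (4*pi*r^2) = 8 / 2026.83 = 0.00394705
Lp = 90.1 + 10*log10(0.00394705) = 66.063 dB


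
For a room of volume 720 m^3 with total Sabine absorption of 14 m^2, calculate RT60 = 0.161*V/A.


RT60 = 0.161 * 720 / 14 = 8.28 s


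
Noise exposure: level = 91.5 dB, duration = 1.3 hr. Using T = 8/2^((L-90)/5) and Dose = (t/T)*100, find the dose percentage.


T_allowed = 8 / 2^((91.5 - 90)/5) = 6.49802 hr
Dose = 1.3 / 6.49802 * 100 = 20.006 %


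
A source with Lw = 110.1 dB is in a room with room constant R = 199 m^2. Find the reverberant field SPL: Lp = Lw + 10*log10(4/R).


4/R = 4/199 = 0.0201005
Lp = 110.1 + 10*log10(0.0201005) = 93.132 dB


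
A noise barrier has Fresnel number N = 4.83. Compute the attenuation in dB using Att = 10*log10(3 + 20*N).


3 + 20*N = 3 + 20*4.83 = 99.6
Att = 10*log10(99.6) = 19.983 dB


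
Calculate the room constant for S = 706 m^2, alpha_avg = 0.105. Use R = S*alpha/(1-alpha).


R = 706 * 0.105 / (1 - 0.105) = 82.827 m^2


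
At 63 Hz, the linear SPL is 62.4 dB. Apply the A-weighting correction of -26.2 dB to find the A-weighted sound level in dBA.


A-weighting table: 63 Hz -> -26.2 dB correction
SPL_A = SPL + correction = 62.4 + (-26.2) = 36.2 dBA


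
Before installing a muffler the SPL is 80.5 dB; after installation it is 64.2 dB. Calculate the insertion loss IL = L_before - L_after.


Insertion loss = SPL without muffler - SPL with muffler
IL = 80.5 - 64.2 = 16.3 dB


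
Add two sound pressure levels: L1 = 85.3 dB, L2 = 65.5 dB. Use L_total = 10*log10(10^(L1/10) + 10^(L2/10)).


10^(85.3/10) = 3.38844e+08
10^(65.5/10) = 3.54813e+06
Sum = 3.38844e+08 + 3.54813e+06 = 3.42392e+08
L_total = 10*log10(3.42392e+08) = 85.345 dB


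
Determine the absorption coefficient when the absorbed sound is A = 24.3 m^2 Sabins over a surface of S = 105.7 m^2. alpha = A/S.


Absorption coefficient = absorbed power / incident power
alpha = A / S = 24.3 / 105.7 = 0.2299


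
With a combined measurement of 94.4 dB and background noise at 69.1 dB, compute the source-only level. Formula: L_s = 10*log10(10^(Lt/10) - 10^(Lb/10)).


10^(94.4/10) = 2.75423e+09
10^(69.1/10) = 8.12831e+06
Difference = 2.75423e+09 - 8.12831e+06 = 2.7461e+09
L_source = 10*log10(2.7461e+09) = 94.387 dB


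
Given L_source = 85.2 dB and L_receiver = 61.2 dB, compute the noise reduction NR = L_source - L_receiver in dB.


NR = L_source - L_receiver (difference between source and receiving room levels)
NR = 85.2 - 61.2 = 24 dB


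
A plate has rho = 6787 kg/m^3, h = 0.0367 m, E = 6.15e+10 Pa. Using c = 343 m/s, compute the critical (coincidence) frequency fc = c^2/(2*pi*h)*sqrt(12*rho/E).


12*rho/E = 12*6787/6.15e+10 = 1.32429e-06
sqrt(12*rho/E) = sqrt(1.32429e-06) = 0.00115078
c^2/(2*pi*h) = 343^2/(2*pi*0.0367) = 510202
fc = 510202 * 0.00115078 = 587.13 Hz


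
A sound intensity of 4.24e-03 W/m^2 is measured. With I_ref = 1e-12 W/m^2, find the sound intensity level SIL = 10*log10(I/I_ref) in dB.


I / I_ref = 4.24e-03 / 1e-12 = 4.24e+09
SIL = 10 * log10(4.24e+09) = 96.274 dB


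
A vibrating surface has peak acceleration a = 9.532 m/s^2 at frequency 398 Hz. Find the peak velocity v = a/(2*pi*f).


omega = 2*pi*f = 2*pi*398 = 2500.71 rad/s
v = a / omega = 9.532 / 2500.71 = 0.0038117 m/s


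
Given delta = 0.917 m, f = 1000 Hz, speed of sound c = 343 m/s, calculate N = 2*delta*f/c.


N = 2*delta*f/c = 2*delta/lambda, where lambda = c/f
lambda = 343 / 1000 = 0.343 m
N = 2 * 0.917 / 0.343 = 5.3469


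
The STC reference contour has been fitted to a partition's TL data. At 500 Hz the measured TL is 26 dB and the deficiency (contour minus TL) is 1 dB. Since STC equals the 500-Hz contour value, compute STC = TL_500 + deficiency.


By ASTM E413, STC = value of the fitted reference contour at 500 Hz.
Contour value at 500 Hz = TL_500 + deficiency = 26 + 1 = 27
STC = 27


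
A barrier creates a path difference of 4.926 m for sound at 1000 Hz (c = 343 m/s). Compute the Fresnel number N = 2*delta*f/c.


N = 2*delta*f/c = 2*delta/lambda, where lambda = c/f
lambda = 343 / 1000 = 0.343 m
N = 2 * 4.926 / 0.343 = 28.723


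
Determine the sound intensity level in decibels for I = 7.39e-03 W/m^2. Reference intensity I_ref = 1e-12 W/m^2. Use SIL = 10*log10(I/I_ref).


I / I_ref = 7.39e-03 / 1e-12 = 7.39e+09
SIL = 10 * log10(7.39e+09) = 98.686 dB


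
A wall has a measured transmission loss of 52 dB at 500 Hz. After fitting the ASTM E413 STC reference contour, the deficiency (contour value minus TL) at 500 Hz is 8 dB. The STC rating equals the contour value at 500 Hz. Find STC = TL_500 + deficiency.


By ASTM E413, STC = value of the fitted reference contour at 500 Hz.
Contour value at 500 Hz = TL_500 + deficiency = 52 + 8 = 60
STC = 60


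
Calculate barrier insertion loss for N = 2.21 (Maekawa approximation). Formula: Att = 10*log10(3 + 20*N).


3 + 20*N = 3 + 20*2.21 = 47.2
Att = 10*log10(47.2) = 16.739 dB


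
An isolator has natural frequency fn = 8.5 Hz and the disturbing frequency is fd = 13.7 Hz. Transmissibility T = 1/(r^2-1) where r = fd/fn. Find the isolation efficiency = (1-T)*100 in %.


r = 13.7 / 8.5 = 1.61176
r^2 - 1 = 1.61176^2 - 1 = 1.59777
T = 1/1.59777 = 0.625872
Efficiency = (1 - 0.625872)*100 = 37.413 %


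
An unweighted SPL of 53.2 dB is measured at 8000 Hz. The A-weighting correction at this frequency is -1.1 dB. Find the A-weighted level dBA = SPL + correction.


A-weighting table: 8000 Hz -> -1.1 dB correction
SPL_A = SPL + correction = 53.2 + (-1.1) = 52.1 dBA


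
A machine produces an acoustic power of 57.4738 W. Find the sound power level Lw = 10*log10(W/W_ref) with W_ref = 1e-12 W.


W / W_ref = 57.4738 / 1e-12 = 5.74738e+13
Lw = 10 * log10(5.74738e+13) = 137.59 dB


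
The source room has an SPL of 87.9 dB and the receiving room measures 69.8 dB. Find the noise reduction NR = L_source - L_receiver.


NR = L_source - L_receiver (difference between source and receiving room levels)
NR = 87.9 - 69.8 = 18.1 dB


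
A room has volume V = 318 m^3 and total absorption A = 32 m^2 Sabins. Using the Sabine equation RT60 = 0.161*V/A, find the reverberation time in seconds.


RT60 = 0.161 * 318 / 32 = 1.5999 s


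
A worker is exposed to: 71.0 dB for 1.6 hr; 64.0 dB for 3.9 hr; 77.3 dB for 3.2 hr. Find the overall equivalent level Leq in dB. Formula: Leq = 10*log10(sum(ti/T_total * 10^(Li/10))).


T_total = 1.6 + 3.9 + 3.2 = 8.7 hr
(1.6/8.7) * 10^(71.0/10) = 2.31527e+06
(3.9/8.7) * 10^(64.0/10) = 1.12602e+06
(3.2/8.7) * 10^(77.3/10) = 1.97529e+07
Sum = 2.31527e+06 + 1.12602e+06 + 1.97529e+07 = 2.31942e+07
Leq = 10*log10(2.31942e+07) = 73.654 dB


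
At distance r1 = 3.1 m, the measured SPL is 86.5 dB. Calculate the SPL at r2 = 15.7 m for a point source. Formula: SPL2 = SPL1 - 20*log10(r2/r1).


r2/r1 = 15.7/3.1 = 5.06452
Correction = 20*log10(5.06452) = 14.0908 dB
SPL2 = 86.5 - 14.0908 = 72.409 dB


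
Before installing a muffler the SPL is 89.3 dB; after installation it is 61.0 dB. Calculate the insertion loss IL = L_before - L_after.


Insertion loss = SPL without muffler - SPL with muffler
IL = 89.3 - 61.0 = 28.3 dB


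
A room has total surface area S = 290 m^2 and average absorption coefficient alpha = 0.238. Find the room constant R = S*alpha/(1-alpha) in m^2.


R = 290 * 0.238 / (1 - 0.238) = 90.577 m^2


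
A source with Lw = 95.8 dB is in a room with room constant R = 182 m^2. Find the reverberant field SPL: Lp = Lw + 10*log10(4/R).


4/R = 4/182 = 0.021978
Lp = 95.8 + 10*log10(0.021978) = 79.22 dB


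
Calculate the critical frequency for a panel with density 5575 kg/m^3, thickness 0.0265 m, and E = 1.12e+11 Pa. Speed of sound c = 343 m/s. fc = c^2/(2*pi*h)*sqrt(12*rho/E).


12*rho/E = 12*5575/1.12e+11 = 5.97321e-07
sqrt(12*rho/E) = sqrt(5.97321e-07) = 0.000772865
c^2/(2*pi*h) = 343^2/(2*pi*0.0265) = 706582
fc = 706582 * 0.000772865 = 546.09 Hz


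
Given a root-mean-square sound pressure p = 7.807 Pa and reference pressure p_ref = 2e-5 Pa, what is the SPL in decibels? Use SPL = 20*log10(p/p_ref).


p / p_ref = 7.807 / 2e-5 = 390350
SPL = 20 * log10(390350) = 111.83 dB


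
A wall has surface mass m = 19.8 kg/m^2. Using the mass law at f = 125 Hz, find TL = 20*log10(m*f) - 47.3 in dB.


m * f = 19.8 * 125 = 2475
20*log10(2475) = 67.8715 dB
TL = 67.8715 - 47.3 = 20.572 dB


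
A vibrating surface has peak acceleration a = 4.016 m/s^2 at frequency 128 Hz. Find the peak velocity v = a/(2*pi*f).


omega = 2*pi*f = 2*pi*128 = 804.248 rad/s
v = a / omega = 4.016 / 804.248 = 0.0049935 m/s


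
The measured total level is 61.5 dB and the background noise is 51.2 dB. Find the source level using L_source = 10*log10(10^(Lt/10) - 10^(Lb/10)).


10^(61.5/10) = 1.41254e+06
10^(51.2/10) = 131826
Difference = 1.41254e+06 - 131826 = 1.28071e+06
L_source = 10*log10(1.28071e+06) = 61.075 dB


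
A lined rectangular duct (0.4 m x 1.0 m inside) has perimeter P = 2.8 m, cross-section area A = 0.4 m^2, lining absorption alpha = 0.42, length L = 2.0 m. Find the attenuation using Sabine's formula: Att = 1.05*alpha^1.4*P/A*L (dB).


alpha^1.4 = 0.42^1.4 = 0.296858
Attenuation rate = 1.05 * alpha^1.4 * P / A
= 1.05 * 0.296858 * 2.8 / 0.4 = 2.18191 dB/m
Total Att = 2.18191 * 2.0 = 4.3638 dB


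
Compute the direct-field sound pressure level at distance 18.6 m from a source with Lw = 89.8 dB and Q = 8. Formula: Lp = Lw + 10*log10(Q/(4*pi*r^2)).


4*pi*r^2 = 4*pi*18.6^2 = 4347.46 m^2
Q / (4*pi*r^2) = 8 / 4347.46 = 0.00184015
Lp = 89.8 + 10*log10(0.00184015) = 62.449 dB


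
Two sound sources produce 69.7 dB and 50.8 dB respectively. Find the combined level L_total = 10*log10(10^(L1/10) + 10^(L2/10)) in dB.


10^(69.7/10) = 9.33254e+06
10^(50.8/10) = 120226
Sum = 9.33254e+06 + 120226 = 9.45277e+06
L_total = 10*log10(9.45277e+06) = 69.756 dB


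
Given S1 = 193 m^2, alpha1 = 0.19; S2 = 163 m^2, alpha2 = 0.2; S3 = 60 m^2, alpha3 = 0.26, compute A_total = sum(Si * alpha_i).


193 * 0.19 = 36.67
163 * 0.2 = 32.6
60 * 0.26 = 15.6
A_total = 36.67 + 32.6 + 15.6 = 84.87 m^2


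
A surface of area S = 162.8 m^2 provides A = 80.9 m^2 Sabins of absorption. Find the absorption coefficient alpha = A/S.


Absorption coefficient = absorbed power / incident power
alpha = A / S = 80.9 / 162.8 = 0.49693


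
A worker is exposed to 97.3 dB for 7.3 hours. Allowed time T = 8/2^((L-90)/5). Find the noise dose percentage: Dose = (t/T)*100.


T_allowed = 8 / 2^((97.3 - 90)/5) = 2.90795 hr
Dose = 7.3 / 2.90795 * 100 = 251.04 %


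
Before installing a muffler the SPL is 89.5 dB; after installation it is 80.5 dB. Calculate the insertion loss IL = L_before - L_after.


Insertion loss = SPL without muffler - SPL with muffler
IL = 89.5 - 80.5 = 9 dB


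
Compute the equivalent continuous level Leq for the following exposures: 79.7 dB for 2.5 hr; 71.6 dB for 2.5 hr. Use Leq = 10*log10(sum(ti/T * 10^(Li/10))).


T_total = 2.5 + 2.5 = 5.0 hr
(2.5/5.0) * 10^(79.7/10) = 4.66627e+07
(2.5/5.0) * 10^(71.6/10) = 7.2272e+06
Sum = 4.66627e+07 + 7.2272e+06 = 5.38899e+07
Leq = 10*log10(5.38899e+07) = 77.315 dB


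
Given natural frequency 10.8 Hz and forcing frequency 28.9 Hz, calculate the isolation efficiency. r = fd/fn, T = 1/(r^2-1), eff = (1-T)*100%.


r = 28.9 / 10.8 = 2.67593
r^2 - 1 = 2.67593^2 - 1 = 6.1606
T = 1/6.1606 = 0.162322
Efficiency = (1 - 0.162322)*100 = 83.768 %


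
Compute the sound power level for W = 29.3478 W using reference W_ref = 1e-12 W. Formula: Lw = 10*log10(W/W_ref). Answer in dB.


W / W_ref = 29.3478 / 1e-12 = 2.93478e+13
Lw = 10 * log10(2.93478e+13) = 134.68 dB


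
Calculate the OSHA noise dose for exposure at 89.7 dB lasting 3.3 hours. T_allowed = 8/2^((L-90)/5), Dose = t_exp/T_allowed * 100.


T_allowed = 8 / 2^((89.7 - 90)/5) = 8.33973 hr
Dose = 3.3 / 8.33973 * 100 = 39.57 %


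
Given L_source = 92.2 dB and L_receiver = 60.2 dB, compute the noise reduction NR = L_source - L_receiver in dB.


NR = L_source - L_receiver (difference between source and receiving room levels)
NR = 92.2 - 60.2 = 32 dB


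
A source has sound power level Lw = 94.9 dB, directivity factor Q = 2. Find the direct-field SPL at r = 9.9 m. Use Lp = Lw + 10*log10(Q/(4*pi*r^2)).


4*pi*r^2 = 4*pi*9.9^2 = 1231.63 m^2
Q / (4*pi*r^2) = 2 / 1231.63 = 0.00162386
Lp = 94.9 + 10*log10(0.00162386) = 67.005 dB


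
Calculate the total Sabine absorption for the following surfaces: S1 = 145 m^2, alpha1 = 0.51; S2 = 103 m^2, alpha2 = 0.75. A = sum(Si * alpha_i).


145 * 0.51 = 73.95
103 * 0.75 = 77.25
A_total = 73.95 + 77.25 = 151.2 m^2


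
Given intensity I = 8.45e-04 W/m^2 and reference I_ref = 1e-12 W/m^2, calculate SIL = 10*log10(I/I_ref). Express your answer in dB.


I / I_ref = 8.45e-04 / 1e-12 = 8.45e+08
SIL = 10 * log10(8.45e+08) = 89.269 dB


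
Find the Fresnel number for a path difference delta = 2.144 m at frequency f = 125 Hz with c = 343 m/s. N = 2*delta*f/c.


N = 2*delta*f/c = 2*delta/lambda, where lambda = c/f
lambda = 343 / 125 = 2.744 m
N = 2 * 2.144 / 2.744 = 1.5627


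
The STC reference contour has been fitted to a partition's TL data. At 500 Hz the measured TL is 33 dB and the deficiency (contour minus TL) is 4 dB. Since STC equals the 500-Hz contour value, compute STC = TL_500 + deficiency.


By ASTM E413, STC = value of the fitted reference contour at 500 Hz.
Contour value at 500 Hz = TL_500 + deficiency = 33 + 4 = 37
STC = 37


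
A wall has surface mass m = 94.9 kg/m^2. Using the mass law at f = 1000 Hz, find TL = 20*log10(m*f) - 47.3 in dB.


m * f = 94.9 * 1000 = 94900
20*log10(94900) = 99.5453 dB
TL = 99.5453 - 47.3 = 52.245 dB


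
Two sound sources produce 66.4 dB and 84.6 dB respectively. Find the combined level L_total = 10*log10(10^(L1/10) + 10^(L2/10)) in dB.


10^(66.4/10) = 4.36516e+06
10^(84.6/10) = 2.88403e+08
Sum = 4.36516e+06 + 2.88403e+08 = 2.92768e+08
L_total = 10*log10(2.92768e+08) = 84.665 dB


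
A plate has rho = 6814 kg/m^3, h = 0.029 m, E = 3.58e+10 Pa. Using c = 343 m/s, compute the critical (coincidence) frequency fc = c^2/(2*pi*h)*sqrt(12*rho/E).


12*rho/E = 12*6814/3.58e+10 = 2.28402e-06
sqrt(12*rho/E) = sqrt(2.28402e-06) = 0.0015113
c^2/(2*pi*h) = 343^2/(2*pi*0.029) = 645670
fc = 645670 * 0.0015113 = 975.8 Hz


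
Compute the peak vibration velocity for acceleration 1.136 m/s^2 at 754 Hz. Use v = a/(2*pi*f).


omega = 2*pi*f = 2*pi*754 = 4737.52 rad/s
v = a / omega = 1.136 / 4737.52 = 0.00023979 m/s


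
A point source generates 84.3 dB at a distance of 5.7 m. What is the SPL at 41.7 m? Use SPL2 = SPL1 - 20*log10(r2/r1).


r2/r1 = 41.7/5.7 = 7.31579
Correction = 20*log10(7.31579) = 17.2852 dB
SPL2 = 84.3 - 17.2852 = 67.015 dB


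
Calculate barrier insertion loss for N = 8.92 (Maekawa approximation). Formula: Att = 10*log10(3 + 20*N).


3 + 20*N = 3 + 20*8.92 = 181.4
Att = 10*log10(181.4) = 22.586 dB


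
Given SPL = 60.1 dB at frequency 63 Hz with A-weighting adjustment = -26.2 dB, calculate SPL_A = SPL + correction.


A-weighting table: 63 Hz -> -26.2 dB correction
SPL_A = SPL + correction = 60.1 + (-26.2) = 33.9 dBA


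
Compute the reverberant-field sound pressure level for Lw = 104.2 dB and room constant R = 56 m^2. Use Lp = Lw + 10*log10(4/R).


4/R = 4/56 = 0.0714286
Lp = 104.2 + 10*log10(0.0714286) = 92.739 dB


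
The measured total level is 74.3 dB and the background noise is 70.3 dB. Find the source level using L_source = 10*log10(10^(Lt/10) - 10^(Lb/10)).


10^(74.3/10) = 2.69153e+07
10^(70.3/10) = 1.07152e+07
Difference = 2.69153e+07 - 1.07152e+07 = 1.62001e+07
L_source = 10*log10(1.62001e+07) = 72.095 dB


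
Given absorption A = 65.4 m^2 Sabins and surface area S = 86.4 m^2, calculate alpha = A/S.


Absorption coefficient = absorbed power / incident power
alpha = A / S = 65.4 / 86.4 = 0.75694


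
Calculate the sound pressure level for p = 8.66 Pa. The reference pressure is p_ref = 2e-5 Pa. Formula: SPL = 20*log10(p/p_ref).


p / p_ref = 8.66 / 2e-5 = 433000
SPL = 20 * log10(433000) = 112.73 dB


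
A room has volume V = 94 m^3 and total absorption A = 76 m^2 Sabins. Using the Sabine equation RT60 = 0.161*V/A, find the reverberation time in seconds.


RT60 = 0.161 * 94 / 76 = 0.19913 s


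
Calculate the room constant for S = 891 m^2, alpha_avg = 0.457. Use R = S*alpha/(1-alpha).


R = 891 * 0.457 / (1 - 0.457) = 749.88 m^2


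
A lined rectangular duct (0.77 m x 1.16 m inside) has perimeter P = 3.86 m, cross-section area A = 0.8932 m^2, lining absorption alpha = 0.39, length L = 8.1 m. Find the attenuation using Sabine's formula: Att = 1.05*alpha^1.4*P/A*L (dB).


alpha^1.4 = 0.39^1.4 = 0.267603
Attenuation rate = 1.05 * alpha^1.4 * P / A
= 1.05 * 0.267603 * 3.86 / 0.8932 = 1.21428 dB/m
Total Att = 1.21428 * 8.1 = 9.8357 dB


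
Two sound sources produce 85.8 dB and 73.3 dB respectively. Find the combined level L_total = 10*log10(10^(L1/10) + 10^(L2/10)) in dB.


10^(85.8/10) = 3.80189e+08
10^(73.3/10) = 2.13796e+07
Sum = 3.80189e+08 + 2.13796e+07 = 4.01569e+08
L_total = 10*log10(4.01569e+08) = 86.038 dB


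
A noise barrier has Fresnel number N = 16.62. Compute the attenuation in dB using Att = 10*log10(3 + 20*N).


3 + 20*N = 3 + 20*16.62 = 335.4
Att = 10*log10(335.4) = 25.256 dB


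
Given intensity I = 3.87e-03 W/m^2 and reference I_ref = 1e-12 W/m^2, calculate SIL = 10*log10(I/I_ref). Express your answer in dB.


I / I_ref = 3.87e-03 / 1e-12 = 3.87e+09
SIL = 10 * log10(3.87e+09) = 95.877 dB


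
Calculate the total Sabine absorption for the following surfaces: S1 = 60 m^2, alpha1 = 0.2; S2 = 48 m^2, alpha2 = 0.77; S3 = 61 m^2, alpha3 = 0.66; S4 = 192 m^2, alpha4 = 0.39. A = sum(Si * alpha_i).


60 * 0.2 = 12
48 * 0.77 = 36.96
61 * 0.66 = 40.26
192 * 0.39 = 74.88
A_total = 12 + 36.96 + 40.26 + 74.88 = 164.1 m^2


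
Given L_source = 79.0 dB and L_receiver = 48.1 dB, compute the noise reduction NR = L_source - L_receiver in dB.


NR = L_source - L_receiver (difference between source and receiving room levels)
NR = 79.0 - 48.1 = 30.9 dB


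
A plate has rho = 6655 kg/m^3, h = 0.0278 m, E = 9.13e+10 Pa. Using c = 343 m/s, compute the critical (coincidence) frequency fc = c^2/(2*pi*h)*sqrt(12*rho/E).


12*rho/E = 12*6655/9.13e+10 = 8.74699e-07
sqrt(12*rho/E) = sqrt(8.74699e-07) = 0.000935253
c^2/(2*pi*h) = 343^2/(2*pi*0.0278) = 673540
fc = 673540 * 0.000935253 = 629.93 Hz


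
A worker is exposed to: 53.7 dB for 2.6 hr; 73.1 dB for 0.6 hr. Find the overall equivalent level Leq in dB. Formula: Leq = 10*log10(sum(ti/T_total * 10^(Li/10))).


T_total = 2.6 + 0.6 = 3.2 hr
(2.6/3.2) * 10^(53.7/10) = 190469
(0.6/3.2) * 10^(73.1/10) = 3.82826e+06
Sum = 190469 + 3.82826e+06 = 4.01873e+06
Leq = 10*log10(4.01873e+06) = 66.041 dB


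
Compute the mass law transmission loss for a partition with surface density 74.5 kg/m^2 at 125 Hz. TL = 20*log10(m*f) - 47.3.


m * f = 74.5 * 125 = 9312.5
20*log10(9312.5) = 79.3813 dB
TL = 79.3813 - 47.3 = 32.081 dB


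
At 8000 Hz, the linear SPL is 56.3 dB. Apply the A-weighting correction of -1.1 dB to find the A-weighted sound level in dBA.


A-weighting table: 8000 Hz -> -1.1 dB correction
SPL_A = SPL + correction = 56.3 + (-1.1) = 55.2 dBA
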